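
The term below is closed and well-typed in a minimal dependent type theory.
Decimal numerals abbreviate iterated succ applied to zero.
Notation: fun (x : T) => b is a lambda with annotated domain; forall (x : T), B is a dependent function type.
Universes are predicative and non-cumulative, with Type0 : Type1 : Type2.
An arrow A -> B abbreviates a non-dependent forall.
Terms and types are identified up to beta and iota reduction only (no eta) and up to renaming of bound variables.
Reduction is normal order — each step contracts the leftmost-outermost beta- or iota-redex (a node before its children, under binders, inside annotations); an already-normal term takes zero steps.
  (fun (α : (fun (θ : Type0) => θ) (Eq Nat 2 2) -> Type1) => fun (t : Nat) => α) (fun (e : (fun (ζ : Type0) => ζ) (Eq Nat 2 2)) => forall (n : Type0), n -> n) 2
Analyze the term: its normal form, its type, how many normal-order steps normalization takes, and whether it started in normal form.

reduced normal form:
  fun (α : Eq Nat 2 2) => forall (θ : Type0), θ -> θ
type:
  Eq Nat 2 2 -> Type1
steps to reach normal form (normal order): 3
started in normal form: no
first contracted redex: a beta-redex


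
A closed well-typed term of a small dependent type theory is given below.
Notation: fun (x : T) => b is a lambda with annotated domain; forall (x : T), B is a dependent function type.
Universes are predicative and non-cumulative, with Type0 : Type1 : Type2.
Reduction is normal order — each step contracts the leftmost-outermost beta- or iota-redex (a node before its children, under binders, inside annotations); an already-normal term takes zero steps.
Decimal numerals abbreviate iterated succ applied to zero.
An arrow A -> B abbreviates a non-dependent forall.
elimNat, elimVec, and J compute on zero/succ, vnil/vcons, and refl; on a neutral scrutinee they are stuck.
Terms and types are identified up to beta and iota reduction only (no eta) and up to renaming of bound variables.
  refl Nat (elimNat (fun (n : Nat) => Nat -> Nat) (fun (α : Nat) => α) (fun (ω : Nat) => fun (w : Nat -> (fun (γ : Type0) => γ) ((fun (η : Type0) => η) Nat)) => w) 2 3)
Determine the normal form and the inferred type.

reduced normal form:
  refl Nat 3
type:
  Eq Nat 3 3


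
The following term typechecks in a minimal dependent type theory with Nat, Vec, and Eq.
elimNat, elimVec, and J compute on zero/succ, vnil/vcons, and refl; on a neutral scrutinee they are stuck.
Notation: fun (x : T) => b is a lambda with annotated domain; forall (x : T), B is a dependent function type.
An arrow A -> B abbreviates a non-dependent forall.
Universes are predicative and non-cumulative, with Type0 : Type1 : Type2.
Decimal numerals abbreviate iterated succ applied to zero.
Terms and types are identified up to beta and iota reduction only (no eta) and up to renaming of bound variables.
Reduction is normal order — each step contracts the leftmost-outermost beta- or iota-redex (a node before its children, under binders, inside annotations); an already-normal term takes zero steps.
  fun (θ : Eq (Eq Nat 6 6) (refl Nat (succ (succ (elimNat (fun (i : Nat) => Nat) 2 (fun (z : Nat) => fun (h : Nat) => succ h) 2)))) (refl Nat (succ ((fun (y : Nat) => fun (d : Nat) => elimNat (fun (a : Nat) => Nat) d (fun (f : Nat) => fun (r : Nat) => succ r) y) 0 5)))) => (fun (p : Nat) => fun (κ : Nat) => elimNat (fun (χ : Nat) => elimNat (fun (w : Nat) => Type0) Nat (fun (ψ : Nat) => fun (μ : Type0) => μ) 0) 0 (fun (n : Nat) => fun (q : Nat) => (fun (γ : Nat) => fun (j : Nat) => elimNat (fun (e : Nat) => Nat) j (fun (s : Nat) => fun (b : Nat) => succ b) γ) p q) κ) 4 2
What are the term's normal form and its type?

normal form:
  fun (θ : Eq (Eq Nat 6 6) (refl Nat 6) (refl Nat 6)) => 8
the term's type:
  Eq (Eq Nat 6 6) (refl Nat 6) (refl Nat 6) -> Nat


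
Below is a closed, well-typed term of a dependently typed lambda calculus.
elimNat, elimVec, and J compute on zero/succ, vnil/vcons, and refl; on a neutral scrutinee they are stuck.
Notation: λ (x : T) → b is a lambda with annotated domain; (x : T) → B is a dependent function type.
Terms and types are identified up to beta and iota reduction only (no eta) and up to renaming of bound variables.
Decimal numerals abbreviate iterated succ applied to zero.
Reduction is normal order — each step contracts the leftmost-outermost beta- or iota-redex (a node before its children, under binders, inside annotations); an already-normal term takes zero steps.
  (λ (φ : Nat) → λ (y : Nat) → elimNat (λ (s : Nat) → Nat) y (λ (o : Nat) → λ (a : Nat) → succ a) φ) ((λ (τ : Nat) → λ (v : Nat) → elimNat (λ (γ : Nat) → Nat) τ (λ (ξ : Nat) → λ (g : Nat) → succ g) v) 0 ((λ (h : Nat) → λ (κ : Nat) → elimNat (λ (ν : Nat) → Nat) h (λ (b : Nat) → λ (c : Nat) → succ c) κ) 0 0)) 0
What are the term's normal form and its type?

reduced normal form:
  0
inferred type:
  Nat


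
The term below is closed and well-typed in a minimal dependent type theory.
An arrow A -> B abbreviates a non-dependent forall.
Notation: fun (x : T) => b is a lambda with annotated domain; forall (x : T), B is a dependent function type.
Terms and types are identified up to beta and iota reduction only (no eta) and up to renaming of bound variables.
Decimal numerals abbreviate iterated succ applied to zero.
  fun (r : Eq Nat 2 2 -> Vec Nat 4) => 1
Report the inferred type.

inferred type:
  (Eq Nat 2 2 -> Vec Nat 4) -> Nat


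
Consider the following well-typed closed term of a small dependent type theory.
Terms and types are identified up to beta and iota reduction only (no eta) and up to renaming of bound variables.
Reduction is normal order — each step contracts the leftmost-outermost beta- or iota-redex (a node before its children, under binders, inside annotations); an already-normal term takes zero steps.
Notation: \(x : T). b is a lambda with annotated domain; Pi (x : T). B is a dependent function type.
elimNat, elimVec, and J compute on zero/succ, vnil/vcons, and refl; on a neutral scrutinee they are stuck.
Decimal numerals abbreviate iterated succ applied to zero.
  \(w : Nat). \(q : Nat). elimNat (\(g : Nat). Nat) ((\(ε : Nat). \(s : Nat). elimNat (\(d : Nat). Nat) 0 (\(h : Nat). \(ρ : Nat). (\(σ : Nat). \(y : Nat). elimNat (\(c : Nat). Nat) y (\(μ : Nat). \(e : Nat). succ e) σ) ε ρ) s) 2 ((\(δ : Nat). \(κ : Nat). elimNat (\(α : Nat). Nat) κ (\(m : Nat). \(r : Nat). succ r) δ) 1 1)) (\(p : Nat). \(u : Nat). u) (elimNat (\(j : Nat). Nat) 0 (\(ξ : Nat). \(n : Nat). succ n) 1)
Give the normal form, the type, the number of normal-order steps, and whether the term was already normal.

resulting normal form:
  \(w : Nat). \(q : Nat). 4
inferred type:
  Pi (w : Nat). Pi (q : Nat). Nat
reduction steps (normal order): 32
started in normal form: no
first contracted redex: a beta-redex


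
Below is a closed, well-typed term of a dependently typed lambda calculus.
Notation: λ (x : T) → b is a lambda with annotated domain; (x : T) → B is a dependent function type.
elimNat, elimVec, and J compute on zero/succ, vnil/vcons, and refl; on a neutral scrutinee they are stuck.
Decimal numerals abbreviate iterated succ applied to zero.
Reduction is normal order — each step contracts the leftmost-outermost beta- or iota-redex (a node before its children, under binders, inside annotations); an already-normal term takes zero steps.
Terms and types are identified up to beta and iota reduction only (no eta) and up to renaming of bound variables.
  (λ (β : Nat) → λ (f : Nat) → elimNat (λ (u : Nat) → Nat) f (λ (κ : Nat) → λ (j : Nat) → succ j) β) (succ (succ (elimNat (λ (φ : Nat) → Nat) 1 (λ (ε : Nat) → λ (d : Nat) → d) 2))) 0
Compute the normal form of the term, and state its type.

normal form:
  3
type:
  Nat
observation: 19 normal-order steps separate the term from its normal form.


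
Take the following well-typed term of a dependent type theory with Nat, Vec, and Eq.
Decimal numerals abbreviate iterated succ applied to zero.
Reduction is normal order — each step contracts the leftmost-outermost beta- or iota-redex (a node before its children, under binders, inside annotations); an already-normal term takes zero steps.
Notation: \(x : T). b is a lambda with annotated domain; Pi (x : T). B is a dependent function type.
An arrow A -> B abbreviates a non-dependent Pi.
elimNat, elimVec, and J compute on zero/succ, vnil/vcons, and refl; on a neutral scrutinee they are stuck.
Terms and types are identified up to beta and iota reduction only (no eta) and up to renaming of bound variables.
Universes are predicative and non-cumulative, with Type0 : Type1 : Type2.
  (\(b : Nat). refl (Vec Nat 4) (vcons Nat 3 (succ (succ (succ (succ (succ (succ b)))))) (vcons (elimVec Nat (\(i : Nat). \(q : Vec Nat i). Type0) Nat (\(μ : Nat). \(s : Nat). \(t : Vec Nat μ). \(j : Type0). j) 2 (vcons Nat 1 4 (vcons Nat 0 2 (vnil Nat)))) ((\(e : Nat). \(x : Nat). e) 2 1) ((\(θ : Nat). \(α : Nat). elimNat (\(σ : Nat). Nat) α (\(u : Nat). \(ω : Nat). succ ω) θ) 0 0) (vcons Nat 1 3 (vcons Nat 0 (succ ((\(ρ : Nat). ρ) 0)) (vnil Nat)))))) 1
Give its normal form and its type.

normal form:
  refl (Vec Nat 4) (vcons Nat 3 7 (vcons Nat 2 0 (vcons Nat 1 3 (vcons Nat 0 1 (vnil Nat)))))
type:
  Eq (Vec Nat 4) (vcons Nat 3 7 (vcons Nat 2 0 (vcons Nat 1 3 (vcons Nat 0 1 (vnil Nat))))) (vcons Nat 3 7 (vcons Nat 2 0 (vcons Nat 1 3 (vcons Nat 0 1 (vnil Nat)))))
observation: 18 normal-order steps separate the term from its normal form.


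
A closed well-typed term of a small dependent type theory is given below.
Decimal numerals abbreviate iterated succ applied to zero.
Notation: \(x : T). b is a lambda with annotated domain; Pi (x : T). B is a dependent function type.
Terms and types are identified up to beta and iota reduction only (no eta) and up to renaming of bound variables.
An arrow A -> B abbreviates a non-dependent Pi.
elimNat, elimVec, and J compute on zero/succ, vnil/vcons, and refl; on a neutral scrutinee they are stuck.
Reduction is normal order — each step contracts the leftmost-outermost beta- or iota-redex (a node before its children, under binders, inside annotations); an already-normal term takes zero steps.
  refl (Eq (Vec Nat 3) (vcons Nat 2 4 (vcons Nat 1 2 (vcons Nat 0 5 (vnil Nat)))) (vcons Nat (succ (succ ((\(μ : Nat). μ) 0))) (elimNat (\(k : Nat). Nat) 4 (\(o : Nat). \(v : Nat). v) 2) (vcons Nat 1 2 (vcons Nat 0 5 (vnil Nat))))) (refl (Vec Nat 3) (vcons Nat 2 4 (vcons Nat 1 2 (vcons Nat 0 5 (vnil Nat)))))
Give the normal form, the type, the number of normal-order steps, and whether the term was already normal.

reduced normal form:
  refl (Eq (Vec Nat 3) (vcons Nat 2 4 (vcons Nat 1 2 (vcons Nat 0 5 (vnil Nat)))) (vcons Nat 2 4 (vcons Nat 1 2 (vcons Nat 0 5 (vnil Nat))))) (refl (Vec Nat 3) (vcons Nat 2 4 (vcons Nat 1 2 (vcons Nat 0 5 (vnil Nat)))))
type:
  Eq (Eq (Vec Nat 3) (vcons Nat 2 4 (vcons Nat 1 2 (vcons Nat 0 5 (vnil Nat)))) (vcons Nat 2 4 (vcons Nat 1 2 (vcons Nat 0 5 (vnil Nat))))) (refl (Vec Nat 3) (vcons Nat 2 4 (vcons Nat 1 2 (vcons Nat 0 5 (vnil Nat))))) (refl (Vec Nat 3) (vcons Nat 2 4 (vcons Nat 1 2 (vcons Nat 0 5 (vnil Nat)))))
reduction steps (normal order): 8
already normal: no
first contracted redex: a beta-redex


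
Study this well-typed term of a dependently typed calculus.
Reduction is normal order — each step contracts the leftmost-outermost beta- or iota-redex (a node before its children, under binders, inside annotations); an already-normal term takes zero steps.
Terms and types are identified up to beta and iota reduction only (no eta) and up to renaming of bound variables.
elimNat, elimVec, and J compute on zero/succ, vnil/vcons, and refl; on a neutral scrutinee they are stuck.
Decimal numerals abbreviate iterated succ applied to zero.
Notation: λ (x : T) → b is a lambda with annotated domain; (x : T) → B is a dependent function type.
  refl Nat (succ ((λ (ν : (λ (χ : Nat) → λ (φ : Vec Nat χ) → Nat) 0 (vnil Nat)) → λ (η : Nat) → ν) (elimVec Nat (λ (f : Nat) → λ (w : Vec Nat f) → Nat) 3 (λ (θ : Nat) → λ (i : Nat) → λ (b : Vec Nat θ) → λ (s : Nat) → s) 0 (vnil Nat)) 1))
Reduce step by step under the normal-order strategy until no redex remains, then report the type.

normal-order reduction:
  refl Nat (succ ((λ (ν : (λ (χ : Nat) → λ (φ : Vec Nat χ) → Nat) 0 (vnil Nat)) → λ (η : Nat) → ν) (elimVec Nat (λ (f : Nat) → λ (w : Vec Nat f) → Nat) 3 (λ (θ : Nat) → λ (i : Nat) → λ (b : Vec Nat θ) → λ (s : Nat) → s) 0 (vnil Nat)) 1))
  ~> refl Nat (succ ((λ (ν : Nat) → elimVec Nat (λ (χ : Nat) → λ (φ : Vec Nat χ) → Nat) 3 (λ (η : Nat) → λ (f : Nat) → λ (w : Vec Nat η) → λ (θ : Nat) → θ) 0 (vnil Nat)) 1))
  ~> refl Nat (succ (elimVec Nat (λ (ν : Nat) → λ (χ : Vec Nat ν) → Nat) 3 (λ (φ : Nat) → λ (η : Nat) → λ (f : Vec Nat φ) → λ (w : Nat) → w) 0 (vnil Nat)))
  ~> refl Nat 4
type:
  Eq Nat 4 4


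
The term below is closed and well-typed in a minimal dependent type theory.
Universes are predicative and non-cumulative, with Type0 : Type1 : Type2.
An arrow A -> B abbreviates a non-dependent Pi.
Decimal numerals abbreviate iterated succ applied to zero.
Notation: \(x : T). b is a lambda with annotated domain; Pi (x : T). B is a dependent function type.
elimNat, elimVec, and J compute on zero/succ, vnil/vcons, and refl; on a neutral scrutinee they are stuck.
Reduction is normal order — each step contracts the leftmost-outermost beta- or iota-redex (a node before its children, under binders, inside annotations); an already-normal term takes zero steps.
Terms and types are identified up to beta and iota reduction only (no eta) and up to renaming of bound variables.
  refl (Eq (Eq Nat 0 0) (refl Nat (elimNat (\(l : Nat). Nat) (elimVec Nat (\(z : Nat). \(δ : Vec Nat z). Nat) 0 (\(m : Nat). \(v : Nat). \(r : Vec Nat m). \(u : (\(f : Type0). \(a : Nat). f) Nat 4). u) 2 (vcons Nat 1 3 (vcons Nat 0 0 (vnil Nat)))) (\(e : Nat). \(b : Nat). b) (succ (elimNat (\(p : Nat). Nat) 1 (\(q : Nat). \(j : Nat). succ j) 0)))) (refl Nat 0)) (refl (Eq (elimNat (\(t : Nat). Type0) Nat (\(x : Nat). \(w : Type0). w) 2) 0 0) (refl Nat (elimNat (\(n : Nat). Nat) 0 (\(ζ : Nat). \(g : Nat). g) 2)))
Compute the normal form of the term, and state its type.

reduced normal form:
  refl (Eq (Eq Nat 0 0) (refl Nat 0) (refl Nat 0)) (refl (Eq Nat 0 0) (refl Nat 0))
the term's type:
  Eq (Eq (Eq Nat 0 0) (refl Nat 0) (refl Nat 0)) (refl (Eq Nat 0 0) (refl Nat 0)) (refl (Eq Nat 0 0) (refl Nat 0))


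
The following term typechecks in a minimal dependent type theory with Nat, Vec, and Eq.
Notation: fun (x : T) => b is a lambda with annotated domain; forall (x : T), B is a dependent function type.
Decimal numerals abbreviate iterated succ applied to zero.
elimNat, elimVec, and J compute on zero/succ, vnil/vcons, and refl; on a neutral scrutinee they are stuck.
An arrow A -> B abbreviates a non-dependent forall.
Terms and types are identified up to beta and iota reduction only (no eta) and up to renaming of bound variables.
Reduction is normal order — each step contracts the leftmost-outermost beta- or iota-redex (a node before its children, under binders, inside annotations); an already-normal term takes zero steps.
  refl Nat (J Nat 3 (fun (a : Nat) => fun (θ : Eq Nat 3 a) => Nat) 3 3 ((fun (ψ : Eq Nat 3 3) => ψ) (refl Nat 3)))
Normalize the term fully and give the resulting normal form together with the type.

normal form:
  refl Nat 3
inferred type:
  Eq Nat 3 3


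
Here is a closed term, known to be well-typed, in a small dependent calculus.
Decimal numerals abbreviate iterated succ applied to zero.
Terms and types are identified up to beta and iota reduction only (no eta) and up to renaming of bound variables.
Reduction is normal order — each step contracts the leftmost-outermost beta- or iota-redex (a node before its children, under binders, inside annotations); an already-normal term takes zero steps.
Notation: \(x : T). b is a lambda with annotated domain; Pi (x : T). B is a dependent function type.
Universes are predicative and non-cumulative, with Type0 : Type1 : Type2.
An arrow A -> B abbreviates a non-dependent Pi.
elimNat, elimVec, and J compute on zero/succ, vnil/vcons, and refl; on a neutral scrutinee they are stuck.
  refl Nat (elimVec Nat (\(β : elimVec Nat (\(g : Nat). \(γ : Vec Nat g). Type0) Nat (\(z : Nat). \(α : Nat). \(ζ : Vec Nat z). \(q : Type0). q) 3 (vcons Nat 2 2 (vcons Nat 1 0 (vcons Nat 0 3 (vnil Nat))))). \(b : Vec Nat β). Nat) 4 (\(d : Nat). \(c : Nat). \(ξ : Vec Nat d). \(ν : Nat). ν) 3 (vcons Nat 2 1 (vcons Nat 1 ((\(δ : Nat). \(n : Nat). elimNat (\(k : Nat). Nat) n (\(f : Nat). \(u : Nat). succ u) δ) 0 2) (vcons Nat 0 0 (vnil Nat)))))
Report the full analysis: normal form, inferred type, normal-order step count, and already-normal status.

resulting normal form:
  refl Nat 4
type:
  Eq Nat 4 4
steps to reach normal form (normal order): 16
term was already normal: no
first contracted redex: an elimVec iota-redex


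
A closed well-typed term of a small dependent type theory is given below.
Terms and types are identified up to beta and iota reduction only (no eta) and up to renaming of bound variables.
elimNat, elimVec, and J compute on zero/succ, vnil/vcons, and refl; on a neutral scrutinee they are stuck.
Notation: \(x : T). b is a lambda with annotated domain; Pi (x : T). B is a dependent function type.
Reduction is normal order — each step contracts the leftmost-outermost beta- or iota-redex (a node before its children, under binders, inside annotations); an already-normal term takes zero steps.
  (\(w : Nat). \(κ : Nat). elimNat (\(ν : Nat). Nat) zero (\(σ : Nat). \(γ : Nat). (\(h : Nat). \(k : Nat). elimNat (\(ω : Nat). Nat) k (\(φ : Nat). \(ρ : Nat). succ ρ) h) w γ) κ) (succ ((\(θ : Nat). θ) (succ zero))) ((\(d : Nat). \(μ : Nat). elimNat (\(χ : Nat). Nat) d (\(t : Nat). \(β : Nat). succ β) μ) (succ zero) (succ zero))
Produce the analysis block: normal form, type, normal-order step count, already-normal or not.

resulting normal form:
  succ (succ (succ (succ zero)))
type:
  Nat
reduction steps (normal order): 25
started in normal form: no
first contracted redex: a beta-redex


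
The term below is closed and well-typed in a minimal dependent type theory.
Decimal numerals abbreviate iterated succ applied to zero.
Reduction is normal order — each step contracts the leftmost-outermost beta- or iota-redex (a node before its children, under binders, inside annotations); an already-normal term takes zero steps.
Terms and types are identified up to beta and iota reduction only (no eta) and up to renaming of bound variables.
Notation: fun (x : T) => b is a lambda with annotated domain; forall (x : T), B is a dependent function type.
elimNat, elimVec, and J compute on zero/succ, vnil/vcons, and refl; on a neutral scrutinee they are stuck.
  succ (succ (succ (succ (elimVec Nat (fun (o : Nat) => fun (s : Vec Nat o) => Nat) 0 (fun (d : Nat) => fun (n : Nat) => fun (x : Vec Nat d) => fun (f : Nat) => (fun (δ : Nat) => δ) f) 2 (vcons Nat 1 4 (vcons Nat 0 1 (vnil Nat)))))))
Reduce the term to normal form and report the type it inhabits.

normal form:
  4
type:
  Nat
observation: the first redex contracted is an elimVec iota-redex; the normal form is reached in 13 normal-order steps.


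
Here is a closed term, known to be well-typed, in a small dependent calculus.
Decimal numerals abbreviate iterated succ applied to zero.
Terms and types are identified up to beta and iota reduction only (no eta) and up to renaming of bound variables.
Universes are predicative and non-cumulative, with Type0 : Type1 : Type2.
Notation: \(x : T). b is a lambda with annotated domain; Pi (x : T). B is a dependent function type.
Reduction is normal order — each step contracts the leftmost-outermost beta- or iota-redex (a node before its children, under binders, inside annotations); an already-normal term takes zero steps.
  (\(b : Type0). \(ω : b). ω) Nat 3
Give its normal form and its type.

normal form:
  3
the term's type:
  Nat


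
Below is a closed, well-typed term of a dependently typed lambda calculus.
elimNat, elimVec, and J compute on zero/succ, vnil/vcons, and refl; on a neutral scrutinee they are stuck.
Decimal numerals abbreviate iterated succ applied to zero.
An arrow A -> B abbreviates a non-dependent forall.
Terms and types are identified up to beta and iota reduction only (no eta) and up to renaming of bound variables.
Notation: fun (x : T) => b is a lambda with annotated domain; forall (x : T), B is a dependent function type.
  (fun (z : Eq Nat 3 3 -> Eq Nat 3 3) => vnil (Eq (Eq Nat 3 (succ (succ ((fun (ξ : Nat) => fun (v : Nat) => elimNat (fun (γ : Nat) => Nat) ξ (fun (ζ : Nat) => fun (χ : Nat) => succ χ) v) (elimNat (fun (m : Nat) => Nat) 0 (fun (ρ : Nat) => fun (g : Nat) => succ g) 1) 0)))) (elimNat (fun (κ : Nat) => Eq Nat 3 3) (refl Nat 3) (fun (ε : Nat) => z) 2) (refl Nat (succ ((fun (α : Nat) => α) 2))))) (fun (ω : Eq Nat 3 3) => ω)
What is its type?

the term's type:
  Vec (Eq (Eq Nat 3 3) (refl Nat 3) (refl Nat 3)) 0


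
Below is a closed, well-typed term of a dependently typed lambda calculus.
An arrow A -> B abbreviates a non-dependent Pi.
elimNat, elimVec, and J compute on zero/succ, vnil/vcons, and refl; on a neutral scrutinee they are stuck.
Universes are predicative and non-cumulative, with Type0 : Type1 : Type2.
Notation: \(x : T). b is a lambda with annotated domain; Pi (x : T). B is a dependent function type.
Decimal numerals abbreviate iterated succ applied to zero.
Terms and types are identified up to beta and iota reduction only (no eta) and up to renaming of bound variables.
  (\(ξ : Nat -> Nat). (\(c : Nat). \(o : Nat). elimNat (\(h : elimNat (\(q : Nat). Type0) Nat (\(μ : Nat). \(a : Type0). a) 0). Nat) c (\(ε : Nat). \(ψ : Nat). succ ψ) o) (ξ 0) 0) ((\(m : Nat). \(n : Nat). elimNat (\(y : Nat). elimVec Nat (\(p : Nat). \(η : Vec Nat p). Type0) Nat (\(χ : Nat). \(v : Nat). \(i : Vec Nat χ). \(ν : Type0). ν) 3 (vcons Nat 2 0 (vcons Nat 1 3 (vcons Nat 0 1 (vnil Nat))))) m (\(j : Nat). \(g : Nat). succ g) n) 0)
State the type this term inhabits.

type:
  Nat


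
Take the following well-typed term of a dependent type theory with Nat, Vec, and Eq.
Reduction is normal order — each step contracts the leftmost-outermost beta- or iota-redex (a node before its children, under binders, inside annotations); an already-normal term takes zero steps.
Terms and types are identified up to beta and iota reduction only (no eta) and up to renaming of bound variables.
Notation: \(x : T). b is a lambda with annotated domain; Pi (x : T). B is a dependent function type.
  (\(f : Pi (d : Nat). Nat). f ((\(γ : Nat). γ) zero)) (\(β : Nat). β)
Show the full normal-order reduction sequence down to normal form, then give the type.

reduction (normal order):
  (\(f : Pi (d : Nat). Nat). f ((\(γ : Nat). γ) zero)) (\(β : Nat). β)
  ~> (\(f : Nat). f) ((\(d : Nat). d) zero)
  ~> (\(f : Nat). f) zero
  ~> zero
type:
  Nat


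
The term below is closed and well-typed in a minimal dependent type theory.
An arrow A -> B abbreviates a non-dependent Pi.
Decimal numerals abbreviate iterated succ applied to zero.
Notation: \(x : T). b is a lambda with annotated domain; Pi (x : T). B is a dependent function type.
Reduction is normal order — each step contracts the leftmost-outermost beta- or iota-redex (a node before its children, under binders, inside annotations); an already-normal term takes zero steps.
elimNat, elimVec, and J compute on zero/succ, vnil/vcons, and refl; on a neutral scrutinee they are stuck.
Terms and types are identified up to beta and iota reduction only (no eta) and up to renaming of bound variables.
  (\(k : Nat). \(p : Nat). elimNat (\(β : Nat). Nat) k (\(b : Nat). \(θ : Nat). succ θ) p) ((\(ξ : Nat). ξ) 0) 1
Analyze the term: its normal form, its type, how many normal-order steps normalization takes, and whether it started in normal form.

resulting normal form:
  1
the term's type:
  Nat
reduction steps (normal order): 7
already normal: no
first contracted redex: a beta-redex


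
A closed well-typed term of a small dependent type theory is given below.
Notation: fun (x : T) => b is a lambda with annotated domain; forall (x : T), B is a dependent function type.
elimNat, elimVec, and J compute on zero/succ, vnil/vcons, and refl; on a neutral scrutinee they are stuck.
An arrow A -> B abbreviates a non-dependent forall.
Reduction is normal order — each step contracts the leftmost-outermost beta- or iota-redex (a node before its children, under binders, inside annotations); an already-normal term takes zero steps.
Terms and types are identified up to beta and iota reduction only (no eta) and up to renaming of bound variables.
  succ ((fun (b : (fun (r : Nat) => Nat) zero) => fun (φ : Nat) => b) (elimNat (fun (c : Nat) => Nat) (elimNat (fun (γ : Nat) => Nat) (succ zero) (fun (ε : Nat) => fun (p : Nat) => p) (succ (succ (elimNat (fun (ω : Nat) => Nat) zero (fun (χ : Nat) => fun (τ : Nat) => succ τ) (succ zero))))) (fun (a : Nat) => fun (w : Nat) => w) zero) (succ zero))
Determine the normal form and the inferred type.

resulting normal form:
  succ (succ zero)
inferred type:
  Nat


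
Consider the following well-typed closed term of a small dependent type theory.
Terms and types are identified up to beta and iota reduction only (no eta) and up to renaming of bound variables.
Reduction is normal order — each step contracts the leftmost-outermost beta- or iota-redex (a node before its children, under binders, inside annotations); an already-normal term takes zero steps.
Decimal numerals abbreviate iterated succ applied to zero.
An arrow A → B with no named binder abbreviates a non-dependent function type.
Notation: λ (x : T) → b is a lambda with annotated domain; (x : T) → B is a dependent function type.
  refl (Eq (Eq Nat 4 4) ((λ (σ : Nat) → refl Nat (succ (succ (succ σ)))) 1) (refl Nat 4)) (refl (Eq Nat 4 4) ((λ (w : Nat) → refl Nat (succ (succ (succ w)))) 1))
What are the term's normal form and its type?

normal form:
  refl (Eq (Eq Nat 4 4) (refl Nat 4) (refl Nat 4)) (refl (Eq Nat 4 4) (refl Nat 4))
type:
  Eq (Eq (Eq Nat 4 4) (refl Nat 4) (refl Nat 4)) (refl (Eq Nat 4 4) (refl Nat 4)) (refl (Eq Nat 4 4) (refl Nat 4))
observation: 2 normal-order steps separate the term from its normal form.


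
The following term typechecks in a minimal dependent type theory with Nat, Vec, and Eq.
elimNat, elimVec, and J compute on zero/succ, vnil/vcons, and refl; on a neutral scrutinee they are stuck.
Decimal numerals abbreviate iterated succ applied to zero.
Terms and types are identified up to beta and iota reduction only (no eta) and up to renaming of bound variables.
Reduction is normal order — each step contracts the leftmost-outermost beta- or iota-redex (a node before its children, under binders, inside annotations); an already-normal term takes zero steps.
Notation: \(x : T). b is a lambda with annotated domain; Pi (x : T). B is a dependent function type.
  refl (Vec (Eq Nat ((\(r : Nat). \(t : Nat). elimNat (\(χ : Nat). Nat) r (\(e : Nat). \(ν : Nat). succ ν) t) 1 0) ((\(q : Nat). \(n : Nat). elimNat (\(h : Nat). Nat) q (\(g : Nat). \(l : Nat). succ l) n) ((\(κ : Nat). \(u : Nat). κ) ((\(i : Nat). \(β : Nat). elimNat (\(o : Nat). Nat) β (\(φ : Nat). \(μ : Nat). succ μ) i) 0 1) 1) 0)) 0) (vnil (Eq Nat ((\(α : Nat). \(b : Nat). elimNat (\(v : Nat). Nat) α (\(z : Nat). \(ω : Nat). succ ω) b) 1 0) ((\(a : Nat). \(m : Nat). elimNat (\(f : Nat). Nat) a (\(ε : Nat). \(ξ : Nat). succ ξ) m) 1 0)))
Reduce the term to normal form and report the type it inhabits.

normal form:
  refl (Vec (Eq Nat 1 1) 0) (vnil (Eq Nat 1 1))
the term's type:
  Eq (Vec (Eq Nat 1 1) 0) (vnil (Eq Nat 1 1)) (vnil (Eq Nat 1 1))
observation: 17 normal-order steps separate the term from its normal form.


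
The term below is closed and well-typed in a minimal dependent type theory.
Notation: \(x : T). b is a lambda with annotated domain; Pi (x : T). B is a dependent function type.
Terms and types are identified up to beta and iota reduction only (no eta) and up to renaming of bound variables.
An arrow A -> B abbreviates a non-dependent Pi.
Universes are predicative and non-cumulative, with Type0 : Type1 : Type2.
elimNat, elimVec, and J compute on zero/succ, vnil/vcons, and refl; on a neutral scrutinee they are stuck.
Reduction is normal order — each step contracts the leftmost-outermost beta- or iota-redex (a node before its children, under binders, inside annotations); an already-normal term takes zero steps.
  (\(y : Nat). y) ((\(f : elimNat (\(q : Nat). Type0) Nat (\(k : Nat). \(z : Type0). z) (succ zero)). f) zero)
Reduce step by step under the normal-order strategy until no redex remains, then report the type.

reduction (normal order):
  (\(y : Nat). y) ((\(f : elimNat (\(q : Nat). Type0) Nat (\(k : Nat). \(z : Type0). z) (succ zero)). f) zero)
  ~> (\(y : elimNat (\(f : Nat). Type0) Nat (\(q : Nat). \(k : Type0). k) (succ zero)). y) zero
  ~> zero
type:
  Nat


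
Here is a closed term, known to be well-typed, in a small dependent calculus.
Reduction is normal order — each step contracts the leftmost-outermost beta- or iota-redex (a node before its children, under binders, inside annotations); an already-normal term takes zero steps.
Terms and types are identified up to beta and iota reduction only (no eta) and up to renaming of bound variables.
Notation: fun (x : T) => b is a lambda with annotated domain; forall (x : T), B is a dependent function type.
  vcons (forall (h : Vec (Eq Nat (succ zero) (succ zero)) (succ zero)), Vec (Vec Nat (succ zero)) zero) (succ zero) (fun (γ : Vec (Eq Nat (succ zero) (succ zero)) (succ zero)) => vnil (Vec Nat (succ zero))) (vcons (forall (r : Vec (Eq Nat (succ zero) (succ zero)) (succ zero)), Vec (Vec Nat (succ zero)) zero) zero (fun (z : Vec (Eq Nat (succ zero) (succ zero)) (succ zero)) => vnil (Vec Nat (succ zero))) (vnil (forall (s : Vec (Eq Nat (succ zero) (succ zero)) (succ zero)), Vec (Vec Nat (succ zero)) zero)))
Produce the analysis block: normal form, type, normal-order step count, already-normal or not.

resulting normal form:
  vcons (forall (h : Vec (Eq Nat (succ zero) (succ zero)) (succ zero)), Vec (Vec Nat (succ zero)) zero) (succ zero) (fun (γ : Vec (Eq Nat (succ zero) (succ zero)) (succ zero)) => vnil (Vec Nat (succ zero))) (vcons (forall (r : Vec (Eq Nat (succ zero) (succ zero)) (succ zero)), Vec (Vec Nat (succ zero)) zero) zero (fun (z : Vec (Eq Nat (succ zero) (succ zero)) (succ zero)) => vnil (Vec Nat (succ zero))) (vnil (forall (s : Vec (Eq Nat (succ zero) (succ zero)) (succ zero)), Vec (Vec Nat (succ zero)) zero)))
type:
  Vec (forall (h : Vec (Eq Nat (succ zero) (succ zero)) (succ zero)), Vec (Vec Nat (succ zero)) zero) (succ (succ zero))
steps to reach normal form (normal order): 0
already normal: yes


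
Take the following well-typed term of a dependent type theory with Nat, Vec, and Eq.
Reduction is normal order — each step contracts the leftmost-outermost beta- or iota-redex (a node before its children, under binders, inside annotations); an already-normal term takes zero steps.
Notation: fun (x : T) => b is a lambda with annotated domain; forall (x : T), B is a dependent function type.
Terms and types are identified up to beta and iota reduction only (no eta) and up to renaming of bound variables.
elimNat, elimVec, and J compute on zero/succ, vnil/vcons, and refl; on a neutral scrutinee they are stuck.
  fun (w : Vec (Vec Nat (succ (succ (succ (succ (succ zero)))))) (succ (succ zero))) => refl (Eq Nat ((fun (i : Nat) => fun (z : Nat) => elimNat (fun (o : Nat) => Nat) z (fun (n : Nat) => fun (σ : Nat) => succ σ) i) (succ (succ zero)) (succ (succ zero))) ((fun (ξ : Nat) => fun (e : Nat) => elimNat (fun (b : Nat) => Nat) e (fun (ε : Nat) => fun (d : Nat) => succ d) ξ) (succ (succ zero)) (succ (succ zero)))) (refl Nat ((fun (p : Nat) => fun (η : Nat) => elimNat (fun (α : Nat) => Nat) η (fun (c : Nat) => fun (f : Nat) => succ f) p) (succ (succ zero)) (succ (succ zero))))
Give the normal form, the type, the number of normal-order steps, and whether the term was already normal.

normal form:
  fun (w : Vec (Vec Nat (succ (succ (succ (succ (succ zero)))))) (succ (succ zero))) => refl (Eq Nat (succ (succ (succ (succ zero)))) (succ (succ (succ (succ zero))))) (refl Nat (succ (succ (succ (succ zero)))))
inferred type:
  forall (w : Vec (Vec Nat (succ (succ (succ (succ (succ zero)))))) (succ (succ zero))), Eq (Eq Nat (succ (succ (succ (succ zero)))) (succ (succ (succ (succ zero))))) (refl Nat (succ (succ (succ (succ zero))))) (refl Nat (succ (succ (succ (succ zero)))))
reduction steps (normal order): 27
already normal: no
first contracted redex: a beta-redex


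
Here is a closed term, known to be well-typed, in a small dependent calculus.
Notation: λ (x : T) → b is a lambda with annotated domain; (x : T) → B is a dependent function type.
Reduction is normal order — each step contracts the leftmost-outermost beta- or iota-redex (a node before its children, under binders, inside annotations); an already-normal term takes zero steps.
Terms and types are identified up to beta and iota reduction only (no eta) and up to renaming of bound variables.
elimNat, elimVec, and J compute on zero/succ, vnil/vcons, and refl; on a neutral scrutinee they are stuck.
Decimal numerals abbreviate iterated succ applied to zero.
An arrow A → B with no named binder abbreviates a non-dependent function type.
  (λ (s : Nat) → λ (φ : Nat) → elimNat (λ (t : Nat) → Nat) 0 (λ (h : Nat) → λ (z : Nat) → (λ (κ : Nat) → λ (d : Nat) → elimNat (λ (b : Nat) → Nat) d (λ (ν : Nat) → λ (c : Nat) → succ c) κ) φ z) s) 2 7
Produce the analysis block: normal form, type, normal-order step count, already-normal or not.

reduced normal form:
  14
type:
  Nat
normal-order step count: 57
started in normal form: no
first contracted redex: a beta-redex


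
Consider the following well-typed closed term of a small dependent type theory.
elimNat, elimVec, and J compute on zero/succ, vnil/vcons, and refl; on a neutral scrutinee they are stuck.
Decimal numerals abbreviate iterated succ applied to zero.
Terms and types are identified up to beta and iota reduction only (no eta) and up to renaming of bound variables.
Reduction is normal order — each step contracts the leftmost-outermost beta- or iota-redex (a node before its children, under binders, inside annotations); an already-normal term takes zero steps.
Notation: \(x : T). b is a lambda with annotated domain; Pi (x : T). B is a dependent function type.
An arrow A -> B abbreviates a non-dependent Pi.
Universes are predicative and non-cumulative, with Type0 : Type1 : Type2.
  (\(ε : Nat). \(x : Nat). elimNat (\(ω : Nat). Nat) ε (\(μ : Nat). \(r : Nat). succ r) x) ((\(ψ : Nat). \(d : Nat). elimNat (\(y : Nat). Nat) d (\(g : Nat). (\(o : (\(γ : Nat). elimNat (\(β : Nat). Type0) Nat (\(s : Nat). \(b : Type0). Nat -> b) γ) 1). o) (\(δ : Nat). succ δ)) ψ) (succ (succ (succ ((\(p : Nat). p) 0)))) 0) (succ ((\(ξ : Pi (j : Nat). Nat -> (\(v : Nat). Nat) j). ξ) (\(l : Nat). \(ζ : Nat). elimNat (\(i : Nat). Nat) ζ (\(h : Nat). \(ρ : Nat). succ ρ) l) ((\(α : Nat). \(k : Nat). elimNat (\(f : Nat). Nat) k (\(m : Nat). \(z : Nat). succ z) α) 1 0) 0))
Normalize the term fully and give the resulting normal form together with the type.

resulting normal form:
  5
type:
  Nat
observation: the term reaches its normal form after 39 normal-order steps.


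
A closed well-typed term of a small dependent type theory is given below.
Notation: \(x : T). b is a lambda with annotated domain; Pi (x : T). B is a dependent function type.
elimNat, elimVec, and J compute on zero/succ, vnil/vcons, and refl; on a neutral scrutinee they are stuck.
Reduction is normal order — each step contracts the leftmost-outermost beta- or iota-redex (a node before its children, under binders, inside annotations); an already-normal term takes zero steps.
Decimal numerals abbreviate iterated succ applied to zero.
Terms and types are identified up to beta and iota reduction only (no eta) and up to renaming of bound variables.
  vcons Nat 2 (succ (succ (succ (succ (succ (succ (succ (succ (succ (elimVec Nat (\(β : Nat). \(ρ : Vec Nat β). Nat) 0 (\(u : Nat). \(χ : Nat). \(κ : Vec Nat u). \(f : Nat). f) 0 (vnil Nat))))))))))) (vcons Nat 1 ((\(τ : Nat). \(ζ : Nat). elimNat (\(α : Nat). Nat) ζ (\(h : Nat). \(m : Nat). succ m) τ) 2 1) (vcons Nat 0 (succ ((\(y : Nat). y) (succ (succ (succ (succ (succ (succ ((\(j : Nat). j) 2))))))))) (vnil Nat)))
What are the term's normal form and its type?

reduced normal form:
  vcons Nat 2 9 (vcons Nat 1 3 (vcons Nat 0 9 (vnil Nat)))
the term's type:
  Vec Nat 3
observation: 12 normal-order steps separate the term from its normal form.


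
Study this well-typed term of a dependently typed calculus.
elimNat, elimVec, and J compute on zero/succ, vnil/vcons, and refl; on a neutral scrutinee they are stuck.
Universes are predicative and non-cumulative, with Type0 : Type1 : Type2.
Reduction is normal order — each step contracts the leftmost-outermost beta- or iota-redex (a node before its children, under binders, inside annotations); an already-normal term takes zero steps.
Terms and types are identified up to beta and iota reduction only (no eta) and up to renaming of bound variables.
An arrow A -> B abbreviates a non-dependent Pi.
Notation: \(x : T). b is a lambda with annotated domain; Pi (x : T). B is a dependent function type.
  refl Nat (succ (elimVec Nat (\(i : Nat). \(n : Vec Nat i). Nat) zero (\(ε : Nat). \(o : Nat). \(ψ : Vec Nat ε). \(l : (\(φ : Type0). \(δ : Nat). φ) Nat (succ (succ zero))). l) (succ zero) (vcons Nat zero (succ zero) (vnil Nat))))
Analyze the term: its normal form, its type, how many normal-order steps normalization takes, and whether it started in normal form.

resulting normal form:
  refl Nat (succ zero)
type:
  Eq Nat (succ zero) (succ zero)
normal-order step count: 6
started in normal form: no
first contracted redex: an elimVec iota-redex


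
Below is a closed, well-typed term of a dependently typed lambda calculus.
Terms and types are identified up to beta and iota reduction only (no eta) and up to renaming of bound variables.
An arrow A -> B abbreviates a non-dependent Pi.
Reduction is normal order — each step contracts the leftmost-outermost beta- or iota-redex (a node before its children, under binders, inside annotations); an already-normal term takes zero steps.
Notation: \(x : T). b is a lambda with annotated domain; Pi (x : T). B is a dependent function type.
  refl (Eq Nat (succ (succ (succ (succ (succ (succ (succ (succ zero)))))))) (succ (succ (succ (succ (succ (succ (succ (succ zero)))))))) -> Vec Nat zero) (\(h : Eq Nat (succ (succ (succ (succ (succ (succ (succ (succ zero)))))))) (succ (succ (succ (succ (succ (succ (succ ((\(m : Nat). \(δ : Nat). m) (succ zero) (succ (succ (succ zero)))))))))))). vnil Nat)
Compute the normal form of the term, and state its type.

resulting normal form:
  refl (Eq Nat (succ (succ (succ (succ (succ (succ (succ (succ zero)))))))) (succ (succ (succ (succ (succ (succ (succ (succ zero)))))))) -> Vec Nat zero) (\(h : Eq Nat (succ (succ (succ (succ (succ (succ (succ (succ zero)))))))) (succ (succ (succ (succ (succ (succ (succ (succ zero))))))))). vnil Nat)
inferred type:
  Eq (Eq Nat (succ (succ (succ (succ (succ (succ (succ (succ zero)))))))) (succ (succ (succ (succ (succ (succ (succ (succ zero)))))))) -> Vec Nat zero) (\(h : Eq Nat (succ (succ (succ (succ (succ (succ (succ (succ zero)))))))) (succ (succ (succ (succ (succ (succ (succ (succ zero))))))))). vnil Nat) (\(m : Eq Nat (succ (succ (succ (succ (succ (succ (succ (succ zero)))))))) (succ (succ (succ (succ (succ (succ (succ (succ zero))))))))). vnil Nat)
observation: normalization takes exactly 2 steps under the normal-order strategy.


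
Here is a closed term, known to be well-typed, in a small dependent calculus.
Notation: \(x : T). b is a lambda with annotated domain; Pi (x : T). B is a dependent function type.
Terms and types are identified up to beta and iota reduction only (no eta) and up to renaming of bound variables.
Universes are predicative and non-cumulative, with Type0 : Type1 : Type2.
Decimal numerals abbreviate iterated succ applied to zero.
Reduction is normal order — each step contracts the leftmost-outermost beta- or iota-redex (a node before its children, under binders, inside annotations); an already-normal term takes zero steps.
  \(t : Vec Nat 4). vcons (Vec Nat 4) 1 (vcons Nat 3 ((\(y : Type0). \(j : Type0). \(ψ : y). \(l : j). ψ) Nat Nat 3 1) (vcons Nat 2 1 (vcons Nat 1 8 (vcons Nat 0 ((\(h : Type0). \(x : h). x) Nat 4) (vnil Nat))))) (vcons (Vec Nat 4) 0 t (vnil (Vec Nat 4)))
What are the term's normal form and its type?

reduced normal form:
  \(t : Vec Nat 4). vcons (Vec Nat 4) 1 (vcons Nat 3 3 (vcons Nat 2 1 (vcons Nat 1 8 (vcons Nat 0 4 (vnil Nat))))) (vcons (Vec Nat 4) 0 t (vnil (Vec Nat 4)))
type:
  Pi (t : Vec Nat 4). Vec (Vec Nat 4) 2
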